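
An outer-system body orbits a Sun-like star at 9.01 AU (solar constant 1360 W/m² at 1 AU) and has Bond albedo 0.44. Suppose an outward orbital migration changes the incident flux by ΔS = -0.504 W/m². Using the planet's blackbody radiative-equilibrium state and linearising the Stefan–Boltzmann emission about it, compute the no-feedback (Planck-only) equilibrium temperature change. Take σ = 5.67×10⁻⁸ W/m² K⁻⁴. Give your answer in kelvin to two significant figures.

-0.60 kelvin

Irradiance scales as 1/d², so S = 1360 W/m² × (1/9.01)² = 16.75 W/m².
Reference equilibrium: T_e = [S(1−α)/(4σ)]^(1/4) = 80.20 K.
Only a fraction (1−α) is absorbed and it's spread over 4πR², so ΔF = (1−α)ΔS/4 = -0.07056 W/m².
Linearising σT⁴ gives d(σT⁴)/dT = 4σT_e³ = 0.1170 W/m² per K.
ΔT₀ = ΔF/λ_P = -0.07056/0.1170 = -0.603 K.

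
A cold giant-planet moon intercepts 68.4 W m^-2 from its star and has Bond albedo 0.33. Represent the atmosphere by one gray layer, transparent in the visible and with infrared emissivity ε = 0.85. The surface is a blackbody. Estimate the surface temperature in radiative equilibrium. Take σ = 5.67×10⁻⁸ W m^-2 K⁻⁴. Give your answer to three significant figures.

137 kelvin

The planet radiates to space at T_e = [S(1−α)/(4σ)]^(1/4) = 119.2 K.
For a single slab of emissivity ε, T_s⁴ = 2T_e⁴/(2−ε); thus T_s = 119.2·(1.739)^(1/4) = 136.9 K.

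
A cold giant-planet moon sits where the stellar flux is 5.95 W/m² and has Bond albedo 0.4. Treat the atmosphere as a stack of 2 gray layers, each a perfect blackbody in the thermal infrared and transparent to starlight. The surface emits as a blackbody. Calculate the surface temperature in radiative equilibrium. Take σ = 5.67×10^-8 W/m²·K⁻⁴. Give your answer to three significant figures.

82.9 K

OLR = S(1−α)/4 = 0.8925 W/m²; the top layer radiates at T_e = 62.99 K.
With N = 2 opaque layers, T_s = (N+1)^(1/4)·T_e = 3^(1/4)·62.99 = 82.90 K.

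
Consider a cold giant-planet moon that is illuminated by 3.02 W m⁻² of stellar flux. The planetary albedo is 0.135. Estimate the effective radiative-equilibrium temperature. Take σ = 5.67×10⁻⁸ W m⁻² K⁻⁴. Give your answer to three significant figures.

Absorbed flux (global mean): S(1−α)/4 = 3.020·0.865/4 = 0.6531 W m⁻².
Balancing against σT⁴: T = (0.6531/5.67×10⁻⁸)^(1/4) = 58.26 K.

58.3 K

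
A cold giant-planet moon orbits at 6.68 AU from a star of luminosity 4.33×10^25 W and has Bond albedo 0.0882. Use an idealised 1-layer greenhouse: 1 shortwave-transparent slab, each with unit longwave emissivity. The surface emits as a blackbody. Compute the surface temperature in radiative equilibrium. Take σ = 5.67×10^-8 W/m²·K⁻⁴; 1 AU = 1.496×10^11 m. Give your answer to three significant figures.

d = 6.68 × 1.496×10^11 m = 9.993×10^11 m.
S = L/(4πd²) = 3.450 W/m².
Top-of-atmosphere balance: σT_e⁴ = S(1−α)/4 = 0.7865 W/m² → T_e = 61.03 K.
With N = 1 opaque layers, T_s = (N+1)^(1/4)·T_e = 2^(1/4)·61.03 = 72.58 K.

72.6 K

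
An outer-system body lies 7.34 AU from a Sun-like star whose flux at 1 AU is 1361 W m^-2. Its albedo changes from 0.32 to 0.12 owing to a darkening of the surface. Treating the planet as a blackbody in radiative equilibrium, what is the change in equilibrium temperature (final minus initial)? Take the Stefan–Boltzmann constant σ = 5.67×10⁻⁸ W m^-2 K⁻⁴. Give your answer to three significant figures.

6.21 kelvin

Irradiance scales as 1/d², so S = 1361 W m^-2 × (1/7.34)² = 25.26 W m^-2.
With α = 0.32, T₁ = 93.29 K.
Final:   T₂ = [S(1−0.12)/(4σ)]^(1/4) = 99.50 K.
ΔT = T₂ − T₁ = 6.211 K.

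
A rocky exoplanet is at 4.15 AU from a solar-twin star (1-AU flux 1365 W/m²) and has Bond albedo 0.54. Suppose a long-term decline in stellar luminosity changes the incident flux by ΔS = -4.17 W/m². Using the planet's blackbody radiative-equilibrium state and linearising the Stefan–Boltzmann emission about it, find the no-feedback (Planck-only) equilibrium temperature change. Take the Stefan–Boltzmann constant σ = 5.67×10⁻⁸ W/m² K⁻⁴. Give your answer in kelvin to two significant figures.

-1.5 K

Irradiance scales as 1/d², so S = 1365 W/m² × (1/4.15)² = 79.26 W/m².
Unperturbed T_e = [79.26·(1−0.54)/(4σ)]^¼ = 112.6 K.
Only a fraction (1−α) is absorbed and it's spread over 4πR², so ΔF = (1−α)ΔS/4 = -0.4795 W/m².
The Planck feedback parameter is 4σT_e³ = 0.3238 W/m²/K.
ΔT₀ = ΔF/λ_P = -0.4795/0.3238 = -1.48 K.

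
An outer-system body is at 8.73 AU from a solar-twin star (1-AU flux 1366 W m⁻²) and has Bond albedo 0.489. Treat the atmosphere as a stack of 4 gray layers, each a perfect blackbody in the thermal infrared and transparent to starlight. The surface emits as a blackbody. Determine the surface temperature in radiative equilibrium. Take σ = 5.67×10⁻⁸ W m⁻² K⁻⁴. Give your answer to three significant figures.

By the inverse-square law, S = 1366/8.73² = 17.92 W m⁻².
Top-of-atmosphere balance: σT_e⁴ = S(1−α)/4 = 2.290 W m⁻² → T_e = 79.72 K.
For an N-layer opaque stack, T_s⁴ = (N+1)T_e⁴, hence T_s = (5)^(1/4)×79.72 K = 119.2 K.

119 K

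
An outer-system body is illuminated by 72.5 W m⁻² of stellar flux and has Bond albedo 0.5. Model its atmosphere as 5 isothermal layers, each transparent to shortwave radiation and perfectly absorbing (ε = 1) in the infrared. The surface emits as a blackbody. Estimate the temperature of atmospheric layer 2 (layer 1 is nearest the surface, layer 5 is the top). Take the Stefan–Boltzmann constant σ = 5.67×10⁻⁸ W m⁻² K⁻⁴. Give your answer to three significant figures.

159 K

The effective emission temperature is T_e = [S(1−α)/(4σ)]^¼ = 112.4 K.
In the N-layer model, layer k (counted from the surface) has T_k = (N+1−k)^(1/4)·T_e.
T_2 = (4)^(1/4)·112.4 = 159.0 K.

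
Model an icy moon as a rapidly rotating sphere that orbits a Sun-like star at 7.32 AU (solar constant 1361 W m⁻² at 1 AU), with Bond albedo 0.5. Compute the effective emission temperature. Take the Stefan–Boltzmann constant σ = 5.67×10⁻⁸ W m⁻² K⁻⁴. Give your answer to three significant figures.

86.5 K

By the inverse-square law, S = 1361/7.32² = 25.40 W m⁻².
Absorbed flux (global mean): S(1−α)/4 = 25.40·0.5/4 = 3.175 W m⁻².
In equilibrium σT⁴ equals this, so T = 86.50 K.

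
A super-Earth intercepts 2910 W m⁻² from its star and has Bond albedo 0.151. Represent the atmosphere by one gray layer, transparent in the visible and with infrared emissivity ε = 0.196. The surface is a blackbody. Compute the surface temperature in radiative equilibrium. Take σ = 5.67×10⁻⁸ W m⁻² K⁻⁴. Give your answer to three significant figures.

332 K

Effective emission temperature (TOA balance): σT_e⁴ = S(1−α)/4 = 617.6 W m⁻² → T_e = 323.1 K.
For a single slab of emissivity ε, T_s⁴ = 2T_e⁴/(2−ε); thus T_s = 323.1·(1.109)^(1/4) = 331.5 K.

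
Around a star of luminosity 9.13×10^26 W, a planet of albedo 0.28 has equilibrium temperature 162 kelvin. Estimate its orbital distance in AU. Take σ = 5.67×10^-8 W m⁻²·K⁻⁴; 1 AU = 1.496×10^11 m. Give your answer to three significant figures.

Required flux: S = 4σT⁴/(1−α) = 217.0 W m⁻².
From L = 4πd²S, d = √(9.13×10^26/(4π·217.0)) = 5.787×10^11 m = 3.868 AU.

3.87 AU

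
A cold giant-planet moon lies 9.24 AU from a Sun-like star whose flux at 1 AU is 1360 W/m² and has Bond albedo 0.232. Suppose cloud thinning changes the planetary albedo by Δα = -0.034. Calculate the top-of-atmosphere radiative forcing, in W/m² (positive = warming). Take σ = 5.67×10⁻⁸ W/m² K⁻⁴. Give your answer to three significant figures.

By the inverse-square law, S = 1360/9.24² = 15.93 W/m².
The change in absorbed flux is Δ[S(1−α)/4] = −SΔα/4 = 0.1354 W/m².

0.135 W/m²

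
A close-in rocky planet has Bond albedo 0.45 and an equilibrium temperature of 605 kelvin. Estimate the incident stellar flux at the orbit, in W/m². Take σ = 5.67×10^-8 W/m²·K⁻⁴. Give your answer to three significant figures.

55200 W/m²

From S(1−α)/4 = σT⁴: S = 4σT⁴/(1−α).
σT⁴ = 5.67×10⁻⁸·(605)⁴ = 7596 W/m².
S = 4·7596/0.55 = 55250 W/m².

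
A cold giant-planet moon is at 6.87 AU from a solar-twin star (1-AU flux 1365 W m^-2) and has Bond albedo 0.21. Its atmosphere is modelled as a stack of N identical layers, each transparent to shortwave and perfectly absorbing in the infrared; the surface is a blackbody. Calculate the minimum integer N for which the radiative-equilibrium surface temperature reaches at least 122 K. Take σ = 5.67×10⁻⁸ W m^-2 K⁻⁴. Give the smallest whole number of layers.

By the inverse-square law, S = 1365/6.87² = 28.92 W m^-2.
Top-of-atmosphere balance: σT_e⁴ = S(1−α)/4 = 5.712 W m^-2 → T_e = 100.2 K.
Since T_s⁴ = (N+1)T_e⁴, we need N ≥ (T_s/T_e)⁴ − 1 = 1.199.
So N ≥ 1.199; the smallest integer is N = 2.

2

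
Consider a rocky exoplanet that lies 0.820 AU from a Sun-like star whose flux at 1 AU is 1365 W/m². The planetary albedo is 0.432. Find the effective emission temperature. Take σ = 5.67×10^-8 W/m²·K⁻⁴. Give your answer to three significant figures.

267 kelvin

By the inverse-square law, S = 1365/0.820² = 2030 W/m².
Absorbed flux (global mean): S(1−α)/4 = 2030·0.568/4 = 288.3 W/m².
In equilibrium σT⁴ equals this, so T = 267.0 K.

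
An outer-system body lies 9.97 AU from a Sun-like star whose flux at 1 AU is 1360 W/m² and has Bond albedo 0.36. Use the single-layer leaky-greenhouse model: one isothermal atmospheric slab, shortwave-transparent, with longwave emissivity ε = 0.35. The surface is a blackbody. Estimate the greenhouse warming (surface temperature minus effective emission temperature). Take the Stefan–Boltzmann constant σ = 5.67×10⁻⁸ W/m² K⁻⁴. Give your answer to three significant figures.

Flux at the orbit: S = 1360/(9.97)² = 13.68 W/m².
Effective emission temperature (TOA balance): σT_e⁴ = S(1−α)/4 = 2.189 W/m² → T_e = 78.83 K.
The surface balance (absorbed SW + ε·downward IR = σT_s⁴) with T_a⁴ = T_s⁴/2 reduces to T_s = T_e·[2/(2−ε)]^¼ = 82.71 K.
Greenhouse warming: T_s − T_e = 3.884 K.

3.88 kelvin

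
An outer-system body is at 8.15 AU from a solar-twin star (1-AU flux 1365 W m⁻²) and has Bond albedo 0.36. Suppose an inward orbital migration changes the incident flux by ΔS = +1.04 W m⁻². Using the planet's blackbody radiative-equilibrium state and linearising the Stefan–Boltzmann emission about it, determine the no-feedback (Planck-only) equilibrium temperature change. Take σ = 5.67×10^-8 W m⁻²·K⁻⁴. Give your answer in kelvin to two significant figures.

Irradiance scales as 1/d², so S = 1365 W m⁻² × (1/8.15)² = 20.55 W m⁻².
Unperturbed T_e = [20.55·(1−0.36)/(4σ)]^¼ = 87.26 K.
TOA radiative forcing: ΔF = (1−α)ΔS/4 = 0.64·(+1.04)/4 = 0.1664 W m⁻².
The Planck feedback parameter is 4σT_e³ = 0.1507 W m⁻²/K.
Hence the no-feedback warming is ΔF/(4σT_e³) = 1.10 K.

1.1 kelvin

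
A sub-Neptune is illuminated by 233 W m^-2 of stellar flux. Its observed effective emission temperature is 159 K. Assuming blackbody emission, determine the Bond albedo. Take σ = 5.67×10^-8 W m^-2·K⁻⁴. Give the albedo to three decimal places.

0.378

Energy balance: S(1−α)/4 = σT⁴, so 1−α = 4σT⁴/S.
4σT⁴ = 4·5.67×10⁻⁸·(159)⁴ = 145.0 W m^-2.
Hence α = 1 − 145.0/233.0 = 0.3779.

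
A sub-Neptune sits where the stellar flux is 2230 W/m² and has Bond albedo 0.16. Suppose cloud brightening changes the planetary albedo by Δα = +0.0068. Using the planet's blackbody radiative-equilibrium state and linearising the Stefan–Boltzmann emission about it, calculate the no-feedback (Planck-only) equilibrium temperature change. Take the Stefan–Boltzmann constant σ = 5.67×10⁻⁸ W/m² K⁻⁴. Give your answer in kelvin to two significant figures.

-0.61 K

Reference equilibrium: T_e = [S(1−α)/(4σ)]^(1/4) = 301.5 K.
The change in absorbed flux is Δ[S(1−α)/4] = −SΔα/4 = -3.791 W/m².
The Planck feedback parameter is 4σT_e³ = 6.214 W/m²/K.
ΔT₀ = ΔF/λ_P = -3.791/6.214 = -0.610 K.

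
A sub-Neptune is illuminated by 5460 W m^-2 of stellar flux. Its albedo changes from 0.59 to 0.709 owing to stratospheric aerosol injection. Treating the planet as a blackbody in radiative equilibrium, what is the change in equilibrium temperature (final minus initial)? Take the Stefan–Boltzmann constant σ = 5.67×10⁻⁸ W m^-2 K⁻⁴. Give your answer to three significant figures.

With α = 0.59, T₁ = 315.2 K.
Final:   T₂ = [S(1−0.709)/(4σ)]^(1/4) = 289.3 K.
Change: 289.3 − 315.2 = -25.89 K.

-25.9 kelvin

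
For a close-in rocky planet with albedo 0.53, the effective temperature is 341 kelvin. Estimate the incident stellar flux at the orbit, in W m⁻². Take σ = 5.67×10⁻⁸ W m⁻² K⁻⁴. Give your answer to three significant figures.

From S(1−α)/4 = σT⁴: S = 4σT⁴/(1−α).
σT⁴ = 5.67×10⁻⁸·(341)⁴ = 766.7 W m⁻².
So S = 4×766.7/(1−0.53) = 6525 W m⁻².

6520 W m⁻²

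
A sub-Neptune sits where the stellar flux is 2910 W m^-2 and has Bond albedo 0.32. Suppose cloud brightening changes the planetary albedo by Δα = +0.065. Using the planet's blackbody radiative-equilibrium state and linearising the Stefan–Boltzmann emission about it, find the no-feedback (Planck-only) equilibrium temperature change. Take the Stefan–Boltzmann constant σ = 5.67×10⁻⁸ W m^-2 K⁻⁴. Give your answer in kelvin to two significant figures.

-7.3 K

Reference equilibrium: T_e = [S(1−α)/(4σ)]^(1/4) = 305.6 K.
The change in absorbed flux is Δ[S(1−α)/4] = −SΔα/4 = -47.29 W m^-2.
Linearising σT⁴ gives d(σT⁴)/dT = 4σT_e³ = 6.475 W m^-2 per K.
So ΔT₀ = -47.29/6.475 = -7.30 K.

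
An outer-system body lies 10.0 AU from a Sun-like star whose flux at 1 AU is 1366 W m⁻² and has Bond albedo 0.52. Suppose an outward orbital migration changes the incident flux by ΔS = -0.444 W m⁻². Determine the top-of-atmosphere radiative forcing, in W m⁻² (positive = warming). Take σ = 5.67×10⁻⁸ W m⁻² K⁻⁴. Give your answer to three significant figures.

-0.0533 W m⁻²

Flux at the orbit: S = 1366/(10.0)² = 13.66 W m⁻².
TOA radiative forcing: ΔF = (1−α)ΔS/4 = 0.48·(-0.444)/4 = -0.05328 W m⁻².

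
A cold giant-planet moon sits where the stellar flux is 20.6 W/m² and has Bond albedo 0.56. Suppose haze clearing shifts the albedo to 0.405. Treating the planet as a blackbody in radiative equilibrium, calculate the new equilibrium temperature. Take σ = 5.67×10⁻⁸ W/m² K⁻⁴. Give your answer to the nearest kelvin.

86 K

With the new albedo, S(1−α₂)/4 = 3.064 W/m², so T₂ = 85.74 K.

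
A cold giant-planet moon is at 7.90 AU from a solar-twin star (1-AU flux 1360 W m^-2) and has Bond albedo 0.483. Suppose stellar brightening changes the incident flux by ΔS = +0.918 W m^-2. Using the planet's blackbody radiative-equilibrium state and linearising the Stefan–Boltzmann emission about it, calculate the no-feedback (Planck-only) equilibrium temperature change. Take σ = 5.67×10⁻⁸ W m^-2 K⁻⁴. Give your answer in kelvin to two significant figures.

0.88 K

Irradiance scales as 1/d², so S = 1360 W m^-2 × (1/7.90)² = 21.79 W m^-2.
The baseline emission temperature is T_e = 83.95 K.
Only a fraction (1−α) is absorbed and it's spread over 4πR², so ΔF = (1−α)ΔS/4 = 0.1187 W m^-2.
Linearising σT⁴ gives d(σT⁴)/dT = 4σT_e³ = 0.1342 W m^-2 per K.
So ΔT₀ = 0.1187/0.1342 = 0.884 K.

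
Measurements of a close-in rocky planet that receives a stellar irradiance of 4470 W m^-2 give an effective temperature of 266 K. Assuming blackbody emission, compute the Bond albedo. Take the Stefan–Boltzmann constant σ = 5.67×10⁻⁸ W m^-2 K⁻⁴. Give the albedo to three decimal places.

0.746

Rearranging the radiative balance, α = 1 − 4σT⁴/S.
4σT⁴ = 4·5.67×10⁻⁸·(266)⁴ = 1135 W m^-2.
1−α = 1135/4470 = 0.2540, so α = 0.7460.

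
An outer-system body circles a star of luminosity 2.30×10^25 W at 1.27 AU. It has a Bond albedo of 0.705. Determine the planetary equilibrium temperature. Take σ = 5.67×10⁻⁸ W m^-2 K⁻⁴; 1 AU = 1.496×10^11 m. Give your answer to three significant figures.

Orbital distance: d = 1.27 AU = 1.900×10^11 m.
S = L/(4πd²) = 50.70 W m^-2.
Absorbed flux (global mean): S(1−α)/4 = 50.70·0.295/4 = 3.739 W m^-2.
Balancing against σT⁴: T = (3.739/5.67×10⁻⁸)^(1/4) = 90.12 K.

90.1 kelvin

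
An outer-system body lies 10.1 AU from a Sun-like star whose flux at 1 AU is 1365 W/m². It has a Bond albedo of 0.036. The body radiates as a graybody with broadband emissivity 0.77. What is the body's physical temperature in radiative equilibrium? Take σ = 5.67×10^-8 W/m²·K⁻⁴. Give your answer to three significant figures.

92.7 K

By the inverse-square law, S = 1365/10.1² = 13.38 W/m².
Averaging over the sphere, the absorbed flux is S(1−α)/4 = 3.225 W/m².
Radiative balance εσT⁴ = 3.225 gives T = [3.225/(0.77·σ)]^(1/4) = 92.71 K.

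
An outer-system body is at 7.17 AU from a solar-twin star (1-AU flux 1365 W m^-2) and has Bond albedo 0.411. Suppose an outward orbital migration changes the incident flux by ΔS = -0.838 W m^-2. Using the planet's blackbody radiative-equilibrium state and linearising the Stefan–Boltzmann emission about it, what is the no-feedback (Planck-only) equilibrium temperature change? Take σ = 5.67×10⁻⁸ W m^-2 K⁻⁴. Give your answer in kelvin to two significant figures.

-0.72 K

Irradiance scales as 1/d², so S = 1365 W m^-2 × (1/7.17)² = 26.55 W m^-2.
Unperturbed T_e = [26.55·(1−0.411)/(4σ)]^¼ = 91.13 K.
TOA radiative forcing: ΔF = (1−α)ΔS/4 = 0.589·(-0.838)/4 = -0.1234 W m^-2.
Linearising σT⁴ gives d(σT⁴)/dT = 4σT_e³ = 0.1716 W m^-2 per K.
ΔT₀ = ΔF/λ_P = -0.1234/0.1716 = -0.719 K.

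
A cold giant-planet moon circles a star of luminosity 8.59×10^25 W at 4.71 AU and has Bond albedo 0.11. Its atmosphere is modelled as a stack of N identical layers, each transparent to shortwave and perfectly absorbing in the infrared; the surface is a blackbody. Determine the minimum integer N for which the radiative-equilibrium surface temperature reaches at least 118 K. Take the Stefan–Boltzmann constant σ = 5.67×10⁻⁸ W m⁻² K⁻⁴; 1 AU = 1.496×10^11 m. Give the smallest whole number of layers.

Orbital distance: d = 4.71 AU = 7.046×10^11 m.
S = L/(4πd²) = 13.77 W m⁻².
The effective emission temperature is T_e = [S(1−α)/(4σ)]^¼ = 85.73 K.
Need (N+1)T_e⁴ ≥ T_s⁴, i.e. N+1 ≥ (118/85.73)⁴ = 3.588.
So N ≥ 2.588; the smallest integer is N = 3.

3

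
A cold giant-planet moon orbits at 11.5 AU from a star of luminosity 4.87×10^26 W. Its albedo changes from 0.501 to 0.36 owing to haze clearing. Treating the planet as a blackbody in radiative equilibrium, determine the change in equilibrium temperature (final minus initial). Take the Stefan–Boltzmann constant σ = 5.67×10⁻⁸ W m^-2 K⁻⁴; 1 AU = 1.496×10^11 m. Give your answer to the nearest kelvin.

5 K

d = 11.5 × 1.496×10^11 m = 1.720×10^12 m.
Spreading L over a sphere of radius d: S = 4.87×10^26/(4π·1.72×10^12²) = 13.09 W m^-2.
With α = 0.501, T₁ = 73.26 K.
Final:   T₂ = [S(1−0.36)/(4σ)]^(1/4) = 77.96 K.
ΔT = T₂ − T₁ = 4.703 K.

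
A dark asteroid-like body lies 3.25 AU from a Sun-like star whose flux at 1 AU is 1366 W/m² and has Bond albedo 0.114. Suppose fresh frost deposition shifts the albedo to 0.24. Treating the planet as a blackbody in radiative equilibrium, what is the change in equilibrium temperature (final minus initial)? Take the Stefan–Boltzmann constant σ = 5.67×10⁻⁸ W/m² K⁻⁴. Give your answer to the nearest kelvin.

Flux at the orbit: S = 1366/(3.25)² = 129.3 W/m².
With α = 0.114, T₁ = 149.9 K.
Final:   T₂ = [S(1−0.24)/(4σ)]^(1/4) = 144.3 K.
ΔT = T₂ − T₁ = -5.641 K.

-6 K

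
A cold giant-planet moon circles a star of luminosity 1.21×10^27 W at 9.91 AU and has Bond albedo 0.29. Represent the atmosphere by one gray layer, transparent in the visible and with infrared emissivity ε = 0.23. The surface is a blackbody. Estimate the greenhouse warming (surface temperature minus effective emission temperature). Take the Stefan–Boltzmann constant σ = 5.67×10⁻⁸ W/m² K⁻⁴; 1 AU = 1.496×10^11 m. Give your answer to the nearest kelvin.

3 K

Orbital distance: d = 9.91 AU = 1.483×10^12 m.
S = L/(4πd²) = 43.81 W/m².
The planet radiates to space at T_e = [S(1−α)/(4σ)]^(1/4) = 108.2 K.
Surface balance with a leaky layer gives σT_s⁴ = σT_e⁴·2/(2−ε), so T_s = T_e·[2/(2−0.23)]^(1/4) = 111.6 K.
Greenhouse warming: T_s − T_e = 3.356 K.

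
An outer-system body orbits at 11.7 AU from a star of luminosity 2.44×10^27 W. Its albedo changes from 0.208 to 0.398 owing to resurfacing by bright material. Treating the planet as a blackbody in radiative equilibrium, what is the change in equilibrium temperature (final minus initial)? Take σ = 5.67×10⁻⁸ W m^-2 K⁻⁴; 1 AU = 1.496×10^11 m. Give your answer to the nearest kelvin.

d = 11.7 × 1.496×10^11 m = 1.750×10^12 m.
S = L/(4πd²) = 63.38 W m^-2.
Before: T₁ = [63.38·0.792/(4σ)]^(1/4) = 122.0 K.
With α = 0.398, T₂ = 113.9 K.
Change: 113.9 − 122.0 = -8.084 K.

-8 K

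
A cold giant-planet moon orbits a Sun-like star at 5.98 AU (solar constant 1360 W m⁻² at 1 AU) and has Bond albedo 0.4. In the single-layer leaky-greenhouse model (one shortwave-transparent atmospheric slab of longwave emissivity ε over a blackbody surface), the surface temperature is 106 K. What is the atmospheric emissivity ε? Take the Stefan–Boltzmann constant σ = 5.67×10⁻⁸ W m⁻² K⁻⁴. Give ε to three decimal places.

0.406

By the inverse-square law, S = 1360/5.98² = 38.03 W m⁻².
TOA balance gives T_e = 100.2 K.
Since (2−ε)/2 = (T_e/T_s)⁴ = 0.7969, ε = 0.4061.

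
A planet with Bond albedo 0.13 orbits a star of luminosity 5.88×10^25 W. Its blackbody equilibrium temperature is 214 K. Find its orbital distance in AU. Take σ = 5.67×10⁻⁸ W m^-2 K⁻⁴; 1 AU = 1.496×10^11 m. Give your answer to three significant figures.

0.618 AU

Energy balance gives S = 4σT⁴/(1−α) = 546.7 W m^-2.
Then d = [L/(4πS)]^(1/2) = 9.251×10^10 m, i.e. 0.6184 AU.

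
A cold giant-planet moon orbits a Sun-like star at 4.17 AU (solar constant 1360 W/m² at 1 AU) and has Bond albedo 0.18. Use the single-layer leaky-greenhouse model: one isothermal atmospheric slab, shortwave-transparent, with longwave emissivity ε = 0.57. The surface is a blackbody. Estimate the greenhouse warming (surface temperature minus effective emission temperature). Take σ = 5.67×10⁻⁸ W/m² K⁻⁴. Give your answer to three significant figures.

11.3 K

Flux at the orbit: S = 1360/(4.17)² = 78.21 W/m².
The planet radiates to space at T_e = [S(1−α)/(4σ)]^(1/4) = 129.7 K.
For a single slab of emissivity ε, T_s⁴ = 2T_e⁴/(2−ε); thus T_s = 129.7·(1.399)^(1/4) = 141.0 K.
The atmosphere warms the surface by 11.34 K.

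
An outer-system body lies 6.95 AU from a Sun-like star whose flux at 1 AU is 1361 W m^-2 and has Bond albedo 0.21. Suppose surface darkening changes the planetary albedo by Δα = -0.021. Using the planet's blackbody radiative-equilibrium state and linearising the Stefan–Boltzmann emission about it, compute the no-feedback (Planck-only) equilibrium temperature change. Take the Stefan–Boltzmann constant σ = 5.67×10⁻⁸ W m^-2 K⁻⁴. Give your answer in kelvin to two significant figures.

0.66 K

Irradiance scales as 1/d², so S = 1361 W m^-2 × (1/6.95)² = 28.18 W m^-2.
Reference equilibrium: T_e = [S(1−α)/(4σ)]^(1/4) = 99.53 K.
ΔF = −(S/4)Δα = −(28.18/4)×(-0.021) = 0.1479 W m^-2.
The Planck feedback parameter is 4σT_e³ = 0.2236 W m^-2/K.
So ΔT₀ = 0.1479/0.2236 = 0.661 K.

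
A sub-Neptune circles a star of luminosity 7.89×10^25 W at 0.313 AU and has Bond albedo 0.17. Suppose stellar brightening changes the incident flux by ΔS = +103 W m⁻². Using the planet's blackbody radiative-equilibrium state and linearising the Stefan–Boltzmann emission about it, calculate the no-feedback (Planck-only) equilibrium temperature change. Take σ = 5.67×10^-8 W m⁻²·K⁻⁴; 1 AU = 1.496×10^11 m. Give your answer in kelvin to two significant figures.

2.9 K

Orbital distance: d = 0.313 AU = 4.682×10^10 m.
Flux at the orbit: S = L/(4πd²) = 7.89×10^25/(4π·(4.68×10^10)²) = 2864 W m⁻².
Reference equilibrium: T_e = [S(1−α)/(4σ)]^(1/4) = 320.0 K.
ΔF = Δ[S(1−α)]/4 = (1−0.17)·+103/4 = 21.37 W m⁻².
Linearising σT⁴ gives d(σT⁴)/dT = 4σT_e³ = 7.429 W m⁻² per K.
Hence the no-feedback warming is ΔF/(4σT_e³) = 2.88 K.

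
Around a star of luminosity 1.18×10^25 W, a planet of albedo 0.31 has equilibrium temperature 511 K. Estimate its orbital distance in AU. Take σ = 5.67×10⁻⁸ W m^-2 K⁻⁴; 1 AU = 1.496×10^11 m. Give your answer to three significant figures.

0.0433 AU

Required flux: S = 4σT⁴/(1−α) = 22410 W m^-2.
From L = 4πd²S, d = √(1.18×10^25/(4π·22410)) = 6.473×10^9 m = 0.04327 AU.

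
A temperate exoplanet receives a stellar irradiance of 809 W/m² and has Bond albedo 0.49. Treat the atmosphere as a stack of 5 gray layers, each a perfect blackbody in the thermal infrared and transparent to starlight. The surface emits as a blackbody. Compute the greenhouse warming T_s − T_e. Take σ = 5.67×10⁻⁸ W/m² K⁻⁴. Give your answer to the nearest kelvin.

The effective emission temperature is T_e = [S(1−α)/(4σ)]^¼ = 206.5 K.
T_s = (N+1)^(1/4)·T_e = 323.2 K.
Warming: T_s − T_e = 116.7 K.

117 K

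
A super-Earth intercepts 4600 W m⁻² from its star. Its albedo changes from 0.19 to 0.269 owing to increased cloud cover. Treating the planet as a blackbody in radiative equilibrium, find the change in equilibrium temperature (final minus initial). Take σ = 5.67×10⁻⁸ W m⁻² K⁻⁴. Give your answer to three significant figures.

Initial: T₁ = [S(1−0.19)/(4σ)]^(1/4) = 358.0 K.
After:  T₂ = [4600·0.731/(4σ)]^(1/4) = 348.9 K.
ΔT = T₂ − T₁ = -9.068 K.

-9.07 K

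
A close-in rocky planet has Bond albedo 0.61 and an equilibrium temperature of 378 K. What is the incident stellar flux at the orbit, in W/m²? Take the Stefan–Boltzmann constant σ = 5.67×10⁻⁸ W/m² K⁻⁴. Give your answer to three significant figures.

11900 W/m²

Invert the energy balance for S: S = 4σT⁴/(1−α).
σT⁴ = 5.67×10⁻⁸·(378)⁴ = 1158 W/m².
So S = 4×1158/(1−0.61) = 11870 W/m².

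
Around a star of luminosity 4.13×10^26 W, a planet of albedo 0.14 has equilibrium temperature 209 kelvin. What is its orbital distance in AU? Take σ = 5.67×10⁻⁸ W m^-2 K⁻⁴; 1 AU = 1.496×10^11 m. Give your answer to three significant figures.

1.71 AU

Required flux: S = 4σT⁴/(1−α) = 503.2 W m^-2.
S = L/(4πd²) → d = √(L/4πS) = √(4.13×10^26/(4π·503.2)) = 2.556×10^11 m = 1.708 AU.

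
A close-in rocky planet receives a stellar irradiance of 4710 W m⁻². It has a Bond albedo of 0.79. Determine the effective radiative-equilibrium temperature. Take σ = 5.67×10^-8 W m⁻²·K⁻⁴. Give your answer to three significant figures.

The planet absorbs (1−α)S over its disc πR² and re-emits over 4πR², so the mean absorbed flux is (1−0.79)·4710/4 = 247.3 W m⁻².
In equilibrium σT⁴ equals this, so T = 257.0 K.

257 K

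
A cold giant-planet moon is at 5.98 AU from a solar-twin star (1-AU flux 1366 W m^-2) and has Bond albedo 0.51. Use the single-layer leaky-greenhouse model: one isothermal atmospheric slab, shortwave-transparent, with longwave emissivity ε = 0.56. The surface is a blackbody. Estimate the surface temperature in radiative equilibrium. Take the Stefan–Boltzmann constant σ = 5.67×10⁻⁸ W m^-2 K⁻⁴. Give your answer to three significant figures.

Flux at the orbit: S = 1366/(5.98)² = 38.20 W m^-2.
At the top of the atmosphere, σT_e⁴ = S(1−α)/4 = 4.679 W m^-2, giving T_e = 95.31 K.
The surface balance (absorbed SW + ε·downward IR = σT_s⁴) with T_a⁴ = T_s⁴/2 reduces to T_s = T_e·[2/(2−ε)]^¼ = 103.5 K.

103 K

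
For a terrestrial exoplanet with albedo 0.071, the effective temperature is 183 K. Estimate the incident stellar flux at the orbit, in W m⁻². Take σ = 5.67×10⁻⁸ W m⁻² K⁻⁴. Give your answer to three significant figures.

From S(1−α)/4 = σT⁴: S = 4σT⁴/(1−α).
The emitted flux is σT⁴ = 63.59 W m⁻².
So S = 4×63.59/(1−0.071) = 273.8 W m⁻².

274 W m⁻²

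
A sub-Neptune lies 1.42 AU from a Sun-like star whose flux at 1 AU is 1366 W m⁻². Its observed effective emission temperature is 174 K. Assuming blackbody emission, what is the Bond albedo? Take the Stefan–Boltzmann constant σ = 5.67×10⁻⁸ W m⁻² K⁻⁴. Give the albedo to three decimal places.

By the inverse-square law, S = 1366/1.42² = 677.4 W m⁻².
Rearranging the radiative balance, α = 1 − 4σT⁴/S.
σT⁴ = 51.97 W m⁻², so 4σT⁴ = 207.9 W m⁻².
Hence α = 1 − 207.9/677.4 = 0.6931.

0.693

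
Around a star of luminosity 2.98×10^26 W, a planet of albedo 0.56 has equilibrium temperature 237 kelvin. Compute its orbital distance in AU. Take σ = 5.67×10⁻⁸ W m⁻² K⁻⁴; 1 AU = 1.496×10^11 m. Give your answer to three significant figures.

0.807 AU

The flux needed for this T is 4σT⁴/(1−0.56) = 1626 W m⁻².
S = L/(4πd²) → d = √(L/4πS) = √(2.98×10^26/(4π·1626)) = 1.208×10^11 m = 0.8072 AU.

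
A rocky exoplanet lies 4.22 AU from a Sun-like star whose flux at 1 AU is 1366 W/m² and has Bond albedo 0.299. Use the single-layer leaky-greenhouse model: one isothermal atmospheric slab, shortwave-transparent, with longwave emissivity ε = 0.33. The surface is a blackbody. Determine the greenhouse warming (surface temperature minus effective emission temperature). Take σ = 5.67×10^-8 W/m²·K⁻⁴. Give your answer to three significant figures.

5.72 K

Flux at the orbit: S = 1366/(4.22)² = 76.71 W/m².
The planet radiates to space at T_e = [S(1−α)/(4σ)]^(1/4) = 124.1 K.
For a single slab of emissivity ε, T_s⁴ = 2T_e⁴/(2−ε); thus T_s = 124.1·(1.198)^(1/4) = 129.8 K.
T_s − T_e = 129.8 − 124.1 = 5.722 K.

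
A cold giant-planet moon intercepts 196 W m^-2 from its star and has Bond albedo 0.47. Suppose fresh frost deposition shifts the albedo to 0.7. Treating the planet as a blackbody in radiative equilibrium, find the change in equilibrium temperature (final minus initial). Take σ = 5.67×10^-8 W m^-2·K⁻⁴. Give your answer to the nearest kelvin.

-19 kelvin

With α = 0.47, T₁ = 146.3 K.
With α = 0.7, T₂ = 126.9 K.
Change: 126.9 − 146.3 = -19.40 K.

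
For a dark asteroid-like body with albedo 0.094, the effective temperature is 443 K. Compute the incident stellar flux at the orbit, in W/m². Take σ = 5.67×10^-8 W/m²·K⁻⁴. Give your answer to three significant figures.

9640 W/m²

From S(1−α)/4 = σT⁴: S = 4σT⁴/(1−α).
σT⁴ = 5.67×10⁻⁸·(443)⁴ = 2184 W/m².
So S = 4×2184/(1−0.094) = 9641 W/m².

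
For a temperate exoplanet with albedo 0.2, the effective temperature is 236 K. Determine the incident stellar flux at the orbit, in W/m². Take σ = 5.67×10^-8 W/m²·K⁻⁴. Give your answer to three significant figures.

Invert the energy balance for S: S = 4σT⁴/(1−α).
σT⁴ = 5.67×10⁻⁸·(236)⁴ = 175.9 W/m².
S = 4·175.9/0.8 = 879.4 W/m².

879 W/m²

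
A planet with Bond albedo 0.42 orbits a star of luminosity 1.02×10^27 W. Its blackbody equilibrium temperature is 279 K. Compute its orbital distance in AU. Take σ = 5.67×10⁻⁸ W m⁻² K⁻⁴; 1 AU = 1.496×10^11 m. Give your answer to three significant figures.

1.24 AU

Energy balance gives S = 4σT⁴/(1−α) = 2369 W m⁻².
S = L/(4πd²) → d = √(L/4πS) = √(1.02×10^27/(4π·2369)) = 1.851×10^11 m = 1.237 AU.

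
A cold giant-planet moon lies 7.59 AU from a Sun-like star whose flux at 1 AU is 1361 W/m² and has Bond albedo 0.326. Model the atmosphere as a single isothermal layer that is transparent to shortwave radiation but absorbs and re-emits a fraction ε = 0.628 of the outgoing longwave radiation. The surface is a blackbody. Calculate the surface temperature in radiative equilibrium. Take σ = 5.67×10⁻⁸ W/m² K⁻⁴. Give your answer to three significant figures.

Flux at the orbit: S = 1361/(7.59)² = 23.63 W/m².
Effective emission temperature (TOA balance): σT_e⁴ = S(1−α)/4 = 3.981 W/m² → T_e = 91.54 K.
Surface balance with a leaky layer gives σT_s⁴ = σT_e⁴·2/(2−ε), so T_s = T_e·[2/(2−0.628)]^(1/4) = 100.6 K.

101 K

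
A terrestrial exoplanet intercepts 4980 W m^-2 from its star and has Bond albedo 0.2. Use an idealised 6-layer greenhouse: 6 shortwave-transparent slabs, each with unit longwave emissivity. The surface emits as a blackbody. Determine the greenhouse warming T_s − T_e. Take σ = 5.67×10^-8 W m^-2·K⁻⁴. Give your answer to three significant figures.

228 K

OLR = S(1−α)/4 = 996.0 W m^-2; the top layer radiates at T_e = 364.1 K.
T_s = (N+1)^(1/4)·T_e = 592.2 K.
So the greenhouse effect raises the surface by 592.2 − 364.1 = 228.1 K.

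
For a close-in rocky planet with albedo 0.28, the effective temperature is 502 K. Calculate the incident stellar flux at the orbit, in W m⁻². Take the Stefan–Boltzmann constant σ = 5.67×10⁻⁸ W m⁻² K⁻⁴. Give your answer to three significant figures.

From S(1−α)/4 = σT⁴: S = 4σT⁴/(1−α).
The emitted flux is σT⁴ = 3601 W m⁻².
So S = 4×3601/(1−0.28) = 20000 W m⁻².

20000 W m⁻²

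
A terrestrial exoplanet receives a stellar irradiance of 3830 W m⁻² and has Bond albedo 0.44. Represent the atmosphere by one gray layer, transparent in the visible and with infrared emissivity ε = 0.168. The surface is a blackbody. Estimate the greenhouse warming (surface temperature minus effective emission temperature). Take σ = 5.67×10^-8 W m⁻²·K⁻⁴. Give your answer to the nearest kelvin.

Effective emission temperature (TOA balance): σT_e⁴ = S(1−α)/4 = 536.2 W m⁻² → T_e = 311.8 K.
Surface balance with a leaky layer gives σT_s⁴ = σT_e⁴·2/(2−ε), so T_s = T_e·[2/(2−0.168)]^(1/4) = 318.8 K.
T_s − T_e = 318.8 − 311.8 = 6.916 K.

7 K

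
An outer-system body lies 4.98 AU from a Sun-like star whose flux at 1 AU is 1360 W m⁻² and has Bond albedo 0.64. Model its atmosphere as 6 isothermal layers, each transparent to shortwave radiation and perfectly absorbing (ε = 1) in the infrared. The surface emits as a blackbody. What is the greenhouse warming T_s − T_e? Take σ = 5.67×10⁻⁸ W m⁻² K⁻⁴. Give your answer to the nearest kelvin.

61 kelvin

By the inverse-square law, S = 1360/4.98² = 54.84 W m⁻².
Top-of-atmosphere balance: σT_e⁴ = S(1−α)/4 = 4.935 W m⁻² → T_e = 96.59 K.
T_s = (N+1)^(1/4)·T_e = 157.1 K.
Warming: T_s − T_e = 60.52 K.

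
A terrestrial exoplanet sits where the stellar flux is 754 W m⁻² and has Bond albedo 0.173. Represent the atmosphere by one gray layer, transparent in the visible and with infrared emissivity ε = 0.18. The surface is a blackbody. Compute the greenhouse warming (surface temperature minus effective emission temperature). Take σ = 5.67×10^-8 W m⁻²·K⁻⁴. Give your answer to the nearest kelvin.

5 kelvin

The planet radiates to space at T_e = [S(1−α)/(4σ)]^(1/4) = 229.0 K.
The surface balance (absorbed SW + ε·downward IR = σT_s⁴) with T_a⁴ = T_s⁴/2 reduces to T_s = T_e·[2/(2−ε)]^¼ = 234.4 K.
The atmosphere warms the surface by 5.463 K.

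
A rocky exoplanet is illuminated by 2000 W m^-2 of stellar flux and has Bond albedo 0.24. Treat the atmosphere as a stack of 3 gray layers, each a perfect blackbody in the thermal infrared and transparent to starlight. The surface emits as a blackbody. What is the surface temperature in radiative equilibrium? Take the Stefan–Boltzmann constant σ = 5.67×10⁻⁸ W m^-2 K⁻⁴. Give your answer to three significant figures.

405 K

The effective emission temperature is T_e = [S(1−α)/(4σ)]^¼ = 286.1 K.
Layer-by-layer balance gives σT_s⁴ = (N+1)σT_e⁴, so T_s = 4^¼·286.1 = 404.6 K.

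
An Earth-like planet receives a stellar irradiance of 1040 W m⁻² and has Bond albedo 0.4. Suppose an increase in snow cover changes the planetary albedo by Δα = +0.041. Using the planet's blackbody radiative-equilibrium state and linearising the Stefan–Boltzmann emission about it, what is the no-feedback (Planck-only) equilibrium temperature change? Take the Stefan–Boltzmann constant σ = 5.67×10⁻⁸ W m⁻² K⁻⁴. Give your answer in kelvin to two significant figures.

-3.9 kelvin

The baseline emission temperature is T_e = 229.0 K.
The change in absorbed flux is Δ[S(1−α)/4] = −SΔα/4 = -10.66 W m⁻².
The Planck feedback parameter is 4σT_e³ = 2.725 W m⁻²/K.
Hence the no-feedback warming is ΔF/(4σT_e³) = -3.91 K.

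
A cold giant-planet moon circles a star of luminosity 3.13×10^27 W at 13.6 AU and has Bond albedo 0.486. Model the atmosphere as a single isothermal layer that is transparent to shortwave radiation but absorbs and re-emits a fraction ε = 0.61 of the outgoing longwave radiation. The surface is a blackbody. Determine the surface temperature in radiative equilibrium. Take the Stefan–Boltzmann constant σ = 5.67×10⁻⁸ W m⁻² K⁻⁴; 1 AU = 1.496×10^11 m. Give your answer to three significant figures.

118 K

Orbital distance: d = 13.6 AU = 2.035×10^12 m.
Spreading L over a sphere of radius d: S = 3.13×10^27/(4π·2.03×10^12²) = 60.17 W m⁻².
The planet radiates to space at T_e = [S(1−α)/(4σ)]^(1/4) = 108.1 K.
For a single slab of emissivity ε, T_s⁴ = 2T_e⁴/(2−ε); thus T_s = 108.1·(1.439)^(1/4) = 118.4 K.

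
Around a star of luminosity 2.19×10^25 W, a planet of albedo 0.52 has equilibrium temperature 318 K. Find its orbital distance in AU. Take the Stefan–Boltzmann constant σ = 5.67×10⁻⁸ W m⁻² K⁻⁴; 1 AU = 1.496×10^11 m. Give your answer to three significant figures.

0.127 AU

Required flux: S = 4σT⁴/(1−α) = 4832 W m⁻².
Then d = [L/(4πS)]^(1/2) = 1.899×10^10 m, i.e. 0.1269 AU.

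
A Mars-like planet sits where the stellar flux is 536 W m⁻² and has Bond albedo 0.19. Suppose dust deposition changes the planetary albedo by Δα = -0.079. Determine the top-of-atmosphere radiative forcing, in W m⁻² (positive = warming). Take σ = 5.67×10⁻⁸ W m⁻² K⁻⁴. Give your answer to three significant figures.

10.6 W m⁻²

TOA radiative forcing: ΔF = −S·Δα/4 = −536.0·(-0.079)/4 = 10.59 W m⁻².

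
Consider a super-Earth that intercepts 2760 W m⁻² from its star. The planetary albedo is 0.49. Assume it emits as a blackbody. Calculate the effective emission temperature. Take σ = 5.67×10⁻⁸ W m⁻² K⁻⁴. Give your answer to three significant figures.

281 K

The planet absorbs (1−α)S over its disc πR² and re-emits over 4πR², so the mean absorbed flux is (1−0.49)·2760/4 = 351.9 W m⁻².
Set σT⁴ = 351.9 → T = (351.9/σ)^(1/4) = 280.7 K.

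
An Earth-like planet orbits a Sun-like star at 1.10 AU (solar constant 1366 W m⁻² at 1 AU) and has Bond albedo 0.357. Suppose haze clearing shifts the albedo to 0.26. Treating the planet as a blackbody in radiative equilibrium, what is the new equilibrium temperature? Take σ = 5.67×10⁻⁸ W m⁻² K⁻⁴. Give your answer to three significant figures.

246 K

By the inverse-square law, S = 1366/1.10² = 1129 W m⁻².
T₂ = [S(1−α₂)/(4σ)]^(1/4) = [1129·0.74/(4σ)]^(1/4) = 246.4 K.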